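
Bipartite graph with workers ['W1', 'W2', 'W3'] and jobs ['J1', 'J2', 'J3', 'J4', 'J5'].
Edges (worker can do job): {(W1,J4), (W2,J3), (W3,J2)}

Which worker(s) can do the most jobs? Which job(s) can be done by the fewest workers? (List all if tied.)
Most versatile: W1, W2, W3 (1 jobs); Least covered: J1, J5 (0 workers)

Worker degrees (jobs they can do): W1:1, W2:1, W3:1
Job degrees (workers who can do it): J1:0, J2:1, J3:1, J4:1, J5:0

Maximum worker degree is 1, achieved by: W1, W2, W3
Minimum job degree is 0, achieved by: J1, J5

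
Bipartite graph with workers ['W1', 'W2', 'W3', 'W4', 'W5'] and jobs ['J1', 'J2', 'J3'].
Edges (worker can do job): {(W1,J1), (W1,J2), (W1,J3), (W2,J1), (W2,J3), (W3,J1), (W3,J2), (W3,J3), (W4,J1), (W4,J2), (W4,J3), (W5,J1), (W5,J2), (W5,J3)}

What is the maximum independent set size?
Maximum independent set = 5

By König's theorem:
- Min vertex cover = Max matching = 3
- Max independent set = Total vertices - Min vertex cover
- Max independent set = 8 - 3 = 5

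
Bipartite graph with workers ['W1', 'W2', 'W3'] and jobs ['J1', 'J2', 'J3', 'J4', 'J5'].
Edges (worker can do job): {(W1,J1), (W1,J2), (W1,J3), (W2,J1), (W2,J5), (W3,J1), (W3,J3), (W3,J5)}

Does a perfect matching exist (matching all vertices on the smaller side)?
Yes, perfect matching exists (size 3)

Perfect matching: {(W1,J3), (W2,J5), (W3,J1)}
All 3 vertices on the smaller side are matched.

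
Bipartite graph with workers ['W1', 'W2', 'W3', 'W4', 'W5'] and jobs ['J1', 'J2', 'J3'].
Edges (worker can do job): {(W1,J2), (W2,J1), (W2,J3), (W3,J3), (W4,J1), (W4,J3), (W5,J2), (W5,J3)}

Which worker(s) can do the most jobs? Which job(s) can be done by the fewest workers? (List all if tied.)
Most versatile: W2, W4, W5 (2 jobs); Least covered: J1, J2 (2 workers)

Worker degrees (jobs they can do): W1:1, W2:2, W3:1, W4:2, W5:2
Job degrees (workers who can do it): J1:2, J2:2, J3:4

Maximum worker degree is 2, achieved by: W2, W4, W5
Minimum job degree is 2, achieved by: J1, J2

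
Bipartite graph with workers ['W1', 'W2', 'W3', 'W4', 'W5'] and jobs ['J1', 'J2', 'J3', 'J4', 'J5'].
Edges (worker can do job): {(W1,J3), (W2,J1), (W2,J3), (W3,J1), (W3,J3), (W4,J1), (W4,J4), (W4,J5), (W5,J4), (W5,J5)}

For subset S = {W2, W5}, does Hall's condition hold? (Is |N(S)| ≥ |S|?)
Yes: |N(S)| = 4, |S| = 2

Subset S = {W2, W5}
Neighbors N(S) = {J1, J3, J4, J5}

|N(S)| = 4, |S| = 2
Hall's condition: |N(S)| ≥ |S| is satisfied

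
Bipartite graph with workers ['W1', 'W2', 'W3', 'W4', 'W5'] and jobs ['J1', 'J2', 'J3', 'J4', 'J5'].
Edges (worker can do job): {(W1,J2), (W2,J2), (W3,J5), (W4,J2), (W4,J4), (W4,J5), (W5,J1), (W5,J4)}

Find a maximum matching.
Matching: {(W1,J2), (W3,J5), (W4,J4), (W5,J1)}

Maximum matching (size 4):
  W1 → J2
  W3 → J5
  W4 → J4
  W5 → J1

Each worker is assigned to at most one job, and each job to at most one worker.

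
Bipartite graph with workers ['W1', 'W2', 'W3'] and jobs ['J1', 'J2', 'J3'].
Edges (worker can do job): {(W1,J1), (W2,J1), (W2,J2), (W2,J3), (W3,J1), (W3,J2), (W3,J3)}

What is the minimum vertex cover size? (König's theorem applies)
Minimum vertex cover size = 3

By König's theorem: in bipartite graphs,
min vertex cover = max matching = 3

Maximum matching has size 3, so minimum vertex cover also has size 3.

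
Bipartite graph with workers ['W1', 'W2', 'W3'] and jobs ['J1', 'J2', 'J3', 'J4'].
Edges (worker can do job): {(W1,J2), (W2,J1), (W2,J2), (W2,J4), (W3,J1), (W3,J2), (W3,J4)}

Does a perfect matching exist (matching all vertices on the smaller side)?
Yes, perfect matching exists (size 3)

Perfect matching: {(W1,J2), (W2,J1), (W3,J4)}
All 3 vertices on the smaller side are matched.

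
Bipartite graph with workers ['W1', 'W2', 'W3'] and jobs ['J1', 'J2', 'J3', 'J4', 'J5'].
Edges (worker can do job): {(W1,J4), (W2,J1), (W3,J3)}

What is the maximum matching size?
Maximum matching size = 3

Maximum matching: {(W1,J4), (W2,J1), (W3,J3)}
Size: 3

This assigns 3 workers to 3 distinct jobs.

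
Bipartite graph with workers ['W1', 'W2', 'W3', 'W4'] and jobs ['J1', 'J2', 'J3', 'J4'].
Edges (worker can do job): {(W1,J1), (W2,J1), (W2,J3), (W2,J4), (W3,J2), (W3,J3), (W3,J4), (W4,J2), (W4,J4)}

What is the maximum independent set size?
Maximum independent set = 4

By König's theorem:
- Min vertex cover = Max matching = 4
- Max independent set = Total vertices - Min vertex cover
- Max independent set = 8 - 4 = 4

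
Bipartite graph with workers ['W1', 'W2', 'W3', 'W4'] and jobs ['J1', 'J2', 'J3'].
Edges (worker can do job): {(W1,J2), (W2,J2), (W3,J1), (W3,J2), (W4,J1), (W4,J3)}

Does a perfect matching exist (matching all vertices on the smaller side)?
Yes, perfect matching exists (size 3)

Perfect matching: {(W1,J2), (W3,J1), (W4,J3)}
All 3 vertices on the smaller side are matched.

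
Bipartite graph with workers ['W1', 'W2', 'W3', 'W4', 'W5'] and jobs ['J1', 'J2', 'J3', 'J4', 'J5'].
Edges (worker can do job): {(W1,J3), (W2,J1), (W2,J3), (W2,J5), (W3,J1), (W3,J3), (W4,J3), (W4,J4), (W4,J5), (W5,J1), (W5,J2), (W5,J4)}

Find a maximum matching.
Matching: {(W1,J3), (W2,J5), (W3,J1), (W4,J4), (W5,J2)}

Maximum matching (size 5):
  W1 → J3
  W2 → J5
  W3 → J1
  W4 → J4
  W5 → J2

Each worker is assigned to at most one job, and each job to at most one worker.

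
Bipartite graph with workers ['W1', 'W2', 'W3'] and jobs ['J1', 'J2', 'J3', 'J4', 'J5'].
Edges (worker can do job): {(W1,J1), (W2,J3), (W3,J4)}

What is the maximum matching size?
Maximum matching size = 3

Maximum matching: {(W1,J1), (W2,J3), (W3,J4)}
Size: 3

This assigns 3 workers to 3 distinct jobs.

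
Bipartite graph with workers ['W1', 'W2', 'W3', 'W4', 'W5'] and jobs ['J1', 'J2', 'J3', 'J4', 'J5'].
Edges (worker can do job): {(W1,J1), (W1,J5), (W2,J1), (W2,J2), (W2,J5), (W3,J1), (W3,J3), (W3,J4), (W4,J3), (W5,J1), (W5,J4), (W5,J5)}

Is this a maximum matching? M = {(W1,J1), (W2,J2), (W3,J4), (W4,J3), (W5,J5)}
Yes, size 5 is maximum

Proposed matching has size 5.
Maximum matching size for this graph: 5.

This is a maximum matching.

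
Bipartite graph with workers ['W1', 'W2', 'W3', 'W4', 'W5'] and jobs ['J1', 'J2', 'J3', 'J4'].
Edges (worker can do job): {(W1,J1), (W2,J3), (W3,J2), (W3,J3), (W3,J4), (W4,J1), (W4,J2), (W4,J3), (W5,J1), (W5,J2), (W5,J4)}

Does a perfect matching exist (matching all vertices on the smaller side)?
Yes, perfect matching exists (size 4)

Perfect matching: {(W2,J3), (W3,J4), (W4,J1), (W5,J2)}
All 4 vertices on the smaller side are matched.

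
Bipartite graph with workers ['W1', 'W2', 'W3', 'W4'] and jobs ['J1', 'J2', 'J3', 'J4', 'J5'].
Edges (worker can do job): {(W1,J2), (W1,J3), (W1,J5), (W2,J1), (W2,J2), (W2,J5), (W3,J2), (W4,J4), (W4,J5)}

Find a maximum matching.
Matching: {(W1,J3), (W2,J1), (W3,J2), (W4,J5)}

Maximum matching (size 4):
  W1 → J3
  W2 → J1
  W3 → J2
  W4 → J5

Each worker is assigned to at most one job, and each job to at most one worker.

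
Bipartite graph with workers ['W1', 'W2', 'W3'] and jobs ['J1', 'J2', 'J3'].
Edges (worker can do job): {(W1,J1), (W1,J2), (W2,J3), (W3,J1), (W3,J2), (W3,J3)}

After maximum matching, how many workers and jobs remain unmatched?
Unmatched: 0 workers, 0 jobs

Maximum matching size: 3
Workers: 3 total, 3 matched, 0 unmatched
Jobs: 3 total, 3 matched, 0 unmatched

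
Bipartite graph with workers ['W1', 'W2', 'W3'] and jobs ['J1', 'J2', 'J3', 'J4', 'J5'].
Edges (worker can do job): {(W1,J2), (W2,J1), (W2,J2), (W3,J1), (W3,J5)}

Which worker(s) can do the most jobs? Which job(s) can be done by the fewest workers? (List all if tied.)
Most versatile: W2, W3 (2 jobs); Least covered: J3, J4 (0 workers)

Worker degrees (jobs they can do): W1:1, W2:2, W3:2
Job degrees (workers who can do it): J1:2, J2:2, J3:0, J4:0, J5:1

Maximum worker degree is 2, achieved by: W2, W3
Minimum job degree is 0, achieved by: J3, J4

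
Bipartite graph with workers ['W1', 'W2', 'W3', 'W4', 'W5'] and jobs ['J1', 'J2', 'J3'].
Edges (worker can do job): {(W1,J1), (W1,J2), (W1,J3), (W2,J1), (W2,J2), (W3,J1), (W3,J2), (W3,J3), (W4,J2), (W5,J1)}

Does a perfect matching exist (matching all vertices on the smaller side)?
Yes, perfect matching exists (size 3)

Perfect matching: {(W3,J3), (W4,J2), (W5,J1)}
All 3 vertices on the smaller side are matched.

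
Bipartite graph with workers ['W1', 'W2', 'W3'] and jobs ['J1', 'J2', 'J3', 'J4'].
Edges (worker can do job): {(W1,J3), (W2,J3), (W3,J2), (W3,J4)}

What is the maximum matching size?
Maximum matching size = 2

Maximum matching: {(W1,J3), (W3,J4)}
Size: 2

This assigns 2 workers to 2 distinct jobs.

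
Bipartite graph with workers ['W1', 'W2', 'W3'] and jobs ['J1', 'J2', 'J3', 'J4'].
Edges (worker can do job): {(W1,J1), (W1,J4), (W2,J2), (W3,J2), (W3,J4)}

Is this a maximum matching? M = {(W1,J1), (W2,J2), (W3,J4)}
Yes, size 3 is maximum

Proposed matching has size 3.
Maximum matching size for this graph: 3.

This is a maximum matching.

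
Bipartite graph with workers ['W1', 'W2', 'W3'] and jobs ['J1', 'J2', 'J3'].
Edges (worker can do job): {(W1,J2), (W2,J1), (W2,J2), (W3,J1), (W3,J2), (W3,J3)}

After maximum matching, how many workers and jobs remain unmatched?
Unmatched: 0 workers, 0 jobs

Maximum matching size: 3
Workers: 3 total, 3 matched, 0 unmatched
Jobs: 3 total, 3 matched, 0 unmatched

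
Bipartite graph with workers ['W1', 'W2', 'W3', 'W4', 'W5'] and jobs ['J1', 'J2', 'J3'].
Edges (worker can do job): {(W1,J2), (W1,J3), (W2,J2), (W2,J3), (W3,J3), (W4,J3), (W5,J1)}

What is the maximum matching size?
Maximum matching size = 3

Maximum matching: {(W1,J2), (W3,J3), (W5,J1)}
Size: 3

This assigns 3 workers to 3 distinct jobs.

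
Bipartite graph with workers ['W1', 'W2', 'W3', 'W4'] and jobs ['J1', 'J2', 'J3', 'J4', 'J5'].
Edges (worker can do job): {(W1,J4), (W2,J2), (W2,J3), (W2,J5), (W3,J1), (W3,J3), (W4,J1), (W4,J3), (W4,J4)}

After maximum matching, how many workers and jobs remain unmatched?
Unmatched: 0 workers, 1 jobs

Maximum matching size: 4
Workers: 4 total, 4 matched, 0 unmatched
Jobs: 5 total, 4 matched, 1 unmatched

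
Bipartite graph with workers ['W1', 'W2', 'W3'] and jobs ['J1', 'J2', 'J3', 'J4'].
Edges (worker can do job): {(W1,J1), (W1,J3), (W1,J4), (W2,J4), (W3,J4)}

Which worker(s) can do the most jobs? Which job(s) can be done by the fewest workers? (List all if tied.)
Most versatile: W1 (3 jobs); Least covered: J2 (0 workers)

Worker degrees (jobs they can do): W1:3, W2:1, W3:1
Job degrees (workers who can do it): J1:1, J2:0, J3:1, J4:3

Maximum worker degree is 3, achieved by: W1
Minimum job degree is 0, achieved by: J2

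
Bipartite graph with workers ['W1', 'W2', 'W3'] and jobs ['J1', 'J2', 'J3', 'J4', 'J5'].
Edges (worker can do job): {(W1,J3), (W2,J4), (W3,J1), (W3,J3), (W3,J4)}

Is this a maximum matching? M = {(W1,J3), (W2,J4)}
No, size 2 is not maximum

Proposed matching has size 2.
Maximum matching size for this graph: 3.

This is NOT maximum - can be improved to size 3.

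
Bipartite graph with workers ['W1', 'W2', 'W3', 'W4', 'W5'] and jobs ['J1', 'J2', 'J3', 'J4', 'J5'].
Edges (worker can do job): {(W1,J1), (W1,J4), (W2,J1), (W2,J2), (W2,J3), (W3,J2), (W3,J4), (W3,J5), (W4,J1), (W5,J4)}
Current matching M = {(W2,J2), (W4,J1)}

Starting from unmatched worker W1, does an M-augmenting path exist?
Yes: W1 → J4

An M-augmenting path alternates non-matching / matching edges, starting and ending at unmatched vertices.
Path: W1 → J4
(J4 is unmatched in M, so the path is augmenting.)
Flipping edges along this path would increase |M| from 2 to 3.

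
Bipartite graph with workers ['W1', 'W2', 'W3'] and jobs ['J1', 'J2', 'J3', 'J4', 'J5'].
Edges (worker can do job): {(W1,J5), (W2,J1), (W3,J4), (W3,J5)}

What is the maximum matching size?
Maximum matching size = 3

Maximum matching: {(W1,J5), (W2,J1), (W3,J4)}
Size: 3

This assigns 3 workers to 3 distinct jobs.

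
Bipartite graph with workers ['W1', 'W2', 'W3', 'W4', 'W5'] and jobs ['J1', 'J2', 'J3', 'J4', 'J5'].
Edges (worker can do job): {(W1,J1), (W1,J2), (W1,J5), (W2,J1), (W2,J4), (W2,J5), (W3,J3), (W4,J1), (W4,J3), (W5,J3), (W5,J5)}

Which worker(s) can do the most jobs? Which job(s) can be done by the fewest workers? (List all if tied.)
Most versatile: W1, W2 (3 jobs); Least covered: J2, J4 (1 workers)

Worker degrees (jobs they can do): W1:3, W2:3, W3:1, W4:2, W5:2
Job degrees (workers who can do it): J1:3, J2:1, J3:3, J4:1, J5:3

Maximum worker degree is 3, achieved by: W1, W2
Minimum job degree is 1, achieved by: J2, J4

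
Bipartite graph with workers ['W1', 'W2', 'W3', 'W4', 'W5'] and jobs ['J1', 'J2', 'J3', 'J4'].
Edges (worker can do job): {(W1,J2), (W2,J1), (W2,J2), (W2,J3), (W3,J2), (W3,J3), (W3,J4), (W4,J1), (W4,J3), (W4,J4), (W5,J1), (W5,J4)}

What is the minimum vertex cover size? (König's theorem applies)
Minimum vertex cover size = 4

By König's theorem: in bipartite graphs,
min vertex cover = max matching = 4

Maximum matching has size 4, so minimum vertex cover also has size 4.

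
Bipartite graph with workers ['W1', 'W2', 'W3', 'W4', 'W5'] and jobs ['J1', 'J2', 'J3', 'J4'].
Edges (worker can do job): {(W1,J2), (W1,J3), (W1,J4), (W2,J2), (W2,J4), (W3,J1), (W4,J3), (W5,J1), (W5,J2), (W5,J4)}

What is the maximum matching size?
Maximum matching size = 4

Maximum matching: {(W1,J2), (W3,J1), (W4,J3), (W5,J4)}
Size: 4

This assigns 4 workers to 4 distinct jobs.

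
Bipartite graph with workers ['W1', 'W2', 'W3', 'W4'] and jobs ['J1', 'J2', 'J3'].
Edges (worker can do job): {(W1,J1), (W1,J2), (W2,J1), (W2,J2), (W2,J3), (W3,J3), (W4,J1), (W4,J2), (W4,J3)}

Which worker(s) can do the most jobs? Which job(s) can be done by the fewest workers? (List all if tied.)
Most versatile: W2, W4 (3 jobs); Least covered: J1, J2, J3 (3 workers)

Worker degrees (jobs they can do): W1:2, W2:3, W3:1, W4:3
Job degrees (workers who can do it): J1:3, J2:3, J3:3

Maximum worker degree is 3, achieved by: W2, W4
Minimum job degree is 3, achieved by: J1, J2, J3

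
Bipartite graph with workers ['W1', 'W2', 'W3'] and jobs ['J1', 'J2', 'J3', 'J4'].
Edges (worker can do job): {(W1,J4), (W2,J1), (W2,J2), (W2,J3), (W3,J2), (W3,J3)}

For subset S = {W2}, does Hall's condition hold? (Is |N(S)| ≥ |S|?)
Yes: |N(S)| = 3, |S| = 1

Subset S = {W2}
Neighbors N(S) = {J1, J2, J3}

|N(S)| = 3, |S| = 1
Hall's condition: |N(S)| ≥ |S| is satisfied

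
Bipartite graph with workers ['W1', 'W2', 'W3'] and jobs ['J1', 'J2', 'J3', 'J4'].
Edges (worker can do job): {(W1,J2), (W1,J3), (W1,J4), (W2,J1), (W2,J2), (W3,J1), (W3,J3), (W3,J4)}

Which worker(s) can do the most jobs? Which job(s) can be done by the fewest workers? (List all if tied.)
Most versatile: W1, W3 (3 jobs); Least covered: J1, J2, J3, J4 (2 workers)

Worker degrees (jobs they can do): W1:3, W2:2, W3:3
Job degrees (workers who can do it): J1:2, J2:2, J3:2, J4:2

Maximum worker degree is 3, achieved by: W1, W3
Minimum job degree is 2, achieved by: J1, J2, J3, J4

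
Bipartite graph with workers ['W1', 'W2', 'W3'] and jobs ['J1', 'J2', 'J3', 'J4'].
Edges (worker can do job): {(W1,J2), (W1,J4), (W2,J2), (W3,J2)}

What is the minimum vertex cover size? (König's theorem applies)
Minimum vertex cover size = 2

By König's theorem: in bipartite graphs,
min vertex cover = max matching = 2

Maximum matching has size 2, so minimum vertex cover also has size 2.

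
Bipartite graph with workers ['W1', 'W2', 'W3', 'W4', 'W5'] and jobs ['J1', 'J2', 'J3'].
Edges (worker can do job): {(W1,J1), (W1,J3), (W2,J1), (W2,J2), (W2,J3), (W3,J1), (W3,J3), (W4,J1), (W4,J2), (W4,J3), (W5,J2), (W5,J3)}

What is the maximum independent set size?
Maximum independent set = 5

By König's theorem:
- Min vertex cover = Max matching = 3
- Max independent set = Total vertices - Min vertex cover
- Max independent set = 8 - 3 = 5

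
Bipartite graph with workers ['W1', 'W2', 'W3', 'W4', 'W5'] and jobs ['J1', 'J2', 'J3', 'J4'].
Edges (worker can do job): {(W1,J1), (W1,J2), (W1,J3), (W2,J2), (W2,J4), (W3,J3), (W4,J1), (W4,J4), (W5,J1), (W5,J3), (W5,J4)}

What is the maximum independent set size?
Maximum independent set = 5

By König's theorem:
- Min vertex cover = Max matching = 4
- Max independent set = Total vertices - Min vertex cover
- Max independent set = 9 - 4 = 5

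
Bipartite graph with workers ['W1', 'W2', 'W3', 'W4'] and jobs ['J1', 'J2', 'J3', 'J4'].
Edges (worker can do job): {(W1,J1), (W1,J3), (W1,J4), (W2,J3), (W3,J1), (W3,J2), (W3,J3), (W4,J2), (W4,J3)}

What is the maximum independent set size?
Maximum independent set = 4

By König's theorem:
- Min vertex cover = Max matching = 4
- Max independent set = Total vertices - Min vertex cover
- Max independent set = 8 - 4 = 4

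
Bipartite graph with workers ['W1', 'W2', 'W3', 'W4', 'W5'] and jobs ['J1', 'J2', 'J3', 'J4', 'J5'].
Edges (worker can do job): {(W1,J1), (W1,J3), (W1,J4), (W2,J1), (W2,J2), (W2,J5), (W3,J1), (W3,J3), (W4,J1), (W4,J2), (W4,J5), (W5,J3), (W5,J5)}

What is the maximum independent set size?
Maximum independent set = 5

By König's theorem:
- Min vertex cover = Max matching = 5
- Max independent set = Total vertices - Min vertex cover
- Max independent set = 10 - 5 = 5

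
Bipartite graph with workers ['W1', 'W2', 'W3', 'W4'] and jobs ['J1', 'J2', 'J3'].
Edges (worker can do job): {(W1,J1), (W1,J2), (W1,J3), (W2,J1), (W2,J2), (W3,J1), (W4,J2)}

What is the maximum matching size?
Maximum matching size = 3

Maximum matching: {(W1,J3), (W3,J1), (W4,J2)}
Size: 3

This assigns 3 workers to 3 distinct jobs.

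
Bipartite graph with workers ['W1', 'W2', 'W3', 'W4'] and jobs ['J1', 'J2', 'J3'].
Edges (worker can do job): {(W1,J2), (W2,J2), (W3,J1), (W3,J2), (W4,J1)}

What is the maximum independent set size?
Maximum independent set = 5

By König's theorem:
- Min vertex cover = Max matching = 2
- Max independent set = Total vertices - Min vertex cover
- Max independent set = 7 - 2 = 5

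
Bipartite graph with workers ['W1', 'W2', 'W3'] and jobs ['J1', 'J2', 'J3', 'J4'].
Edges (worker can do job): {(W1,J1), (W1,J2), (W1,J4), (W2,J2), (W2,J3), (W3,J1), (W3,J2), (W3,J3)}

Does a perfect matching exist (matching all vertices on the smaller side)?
Yes, perfect matching exists (size 3)

Perfect matching: {(W1,J4), (W2,J3), (W3,J2)}
All 3 vertices on the smaller side are matched.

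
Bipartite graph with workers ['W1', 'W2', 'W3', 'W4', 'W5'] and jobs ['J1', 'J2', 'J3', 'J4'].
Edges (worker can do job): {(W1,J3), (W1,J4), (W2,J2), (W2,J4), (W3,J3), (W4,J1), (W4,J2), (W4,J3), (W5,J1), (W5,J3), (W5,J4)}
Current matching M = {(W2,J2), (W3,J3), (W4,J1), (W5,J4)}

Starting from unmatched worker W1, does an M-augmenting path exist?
No augmenting path from W1

Alternating search from W1 reaches jobs: {J1, J2, J3, J4}.
Every reachable job is already matched in M, and following those matched edges back to workers exposes no further unvisited jobs.
No M-augmenting path from W1 exists.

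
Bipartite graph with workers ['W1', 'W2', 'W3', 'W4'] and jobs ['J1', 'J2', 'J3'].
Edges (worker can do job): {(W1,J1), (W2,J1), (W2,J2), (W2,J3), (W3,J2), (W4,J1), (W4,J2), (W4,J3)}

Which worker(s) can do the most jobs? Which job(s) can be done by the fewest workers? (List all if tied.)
Most versatile: W2, W4 (3 jobs); Least covered: J3 (2 workers)

Worker degrees (jobs they can do): W1:1, W2:3, W3:1, W4:3
Job degrees (workers who can do it): J1:3, J2:3, J3:2

Maximum worker degree is 3, achieved by: W2, W4
Minimum job degree is 2, achieved by: J3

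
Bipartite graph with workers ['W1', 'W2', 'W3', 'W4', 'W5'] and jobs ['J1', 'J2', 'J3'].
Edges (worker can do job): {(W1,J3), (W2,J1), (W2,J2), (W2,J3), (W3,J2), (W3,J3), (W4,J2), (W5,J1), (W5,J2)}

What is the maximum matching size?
Maximum matching size = 3

Maximum matching: {(W1,J3), (W3,J2), (W5,J1)}
Size: 3

This assigns 3 workers to 3 distinct jobs.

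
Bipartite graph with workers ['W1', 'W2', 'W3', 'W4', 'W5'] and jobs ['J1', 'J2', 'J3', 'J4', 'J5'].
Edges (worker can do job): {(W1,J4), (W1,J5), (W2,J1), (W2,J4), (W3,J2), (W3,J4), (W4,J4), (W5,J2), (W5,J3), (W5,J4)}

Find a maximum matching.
Matching: {(W1,J5), (W2,J1), (W3,J2), (W4,J4), (W5,J3)}

Maximum matching (size 5):
  W1 → J5
  W2 → J1
  W3 → J2
  W4 → J4
  W5 → J3

Each worker is assigned to at most one job, and each job to at most one worker.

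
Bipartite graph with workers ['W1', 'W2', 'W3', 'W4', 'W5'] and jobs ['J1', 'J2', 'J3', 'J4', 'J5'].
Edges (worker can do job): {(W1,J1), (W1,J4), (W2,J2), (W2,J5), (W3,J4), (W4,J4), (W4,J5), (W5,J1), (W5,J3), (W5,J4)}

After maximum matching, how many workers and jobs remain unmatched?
Unmatched: 0 workers, 0 jobs

Maximum matching size: 5
Workers: 5 total, 5 matched, 0 unmatched
Jobs: 5 total, 5 matched, 0 unmatched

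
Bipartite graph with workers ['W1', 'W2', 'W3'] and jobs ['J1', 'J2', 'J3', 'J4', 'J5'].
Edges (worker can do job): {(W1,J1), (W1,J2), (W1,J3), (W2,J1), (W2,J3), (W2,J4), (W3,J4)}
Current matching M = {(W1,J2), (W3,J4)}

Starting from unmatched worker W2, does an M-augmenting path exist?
Yes: W2 → J3

An M-augmenting path alternates non-matching / matching edges, starting and ending at unmatched vertices.
Path: W2 → J3
(J3 is unmatched in M, so the path is augmenting.)
Flipping edges along this path would increase |M| from 2 to 3.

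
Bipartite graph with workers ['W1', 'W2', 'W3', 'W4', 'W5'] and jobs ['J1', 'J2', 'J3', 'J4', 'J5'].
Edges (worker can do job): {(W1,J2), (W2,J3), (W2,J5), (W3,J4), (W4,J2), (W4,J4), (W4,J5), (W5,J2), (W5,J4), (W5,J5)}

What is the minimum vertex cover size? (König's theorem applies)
Minimum vertex cover size = 4

By König's theorem: in bipartite graphs,
min vertex cover = max matching = 4

Maximum matching has size 4, so minimum vertex cover also has size 4.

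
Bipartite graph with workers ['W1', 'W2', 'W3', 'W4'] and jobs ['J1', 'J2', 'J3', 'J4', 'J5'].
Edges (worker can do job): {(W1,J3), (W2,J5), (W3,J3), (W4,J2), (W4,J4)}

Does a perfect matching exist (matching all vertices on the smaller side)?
No, maximum matching has size 3 < 4

Maximum matching has size 3, need 4 for perfect matching.
Unmatched workers: ['W1']
Unmatched jobs: ['J2', 'J1']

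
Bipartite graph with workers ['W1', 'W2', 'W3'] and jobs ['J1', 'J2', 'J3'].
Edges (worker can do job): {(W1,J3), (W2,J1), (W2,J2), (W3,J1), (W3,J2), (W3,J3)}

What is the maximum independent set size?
Maximum independent set = 3

By König's theorem:
- Min vertex cover = Max matching = 3
- Max independent set = Total vertices - Min vertex cover
- Max independent set = 6 - 3 = 3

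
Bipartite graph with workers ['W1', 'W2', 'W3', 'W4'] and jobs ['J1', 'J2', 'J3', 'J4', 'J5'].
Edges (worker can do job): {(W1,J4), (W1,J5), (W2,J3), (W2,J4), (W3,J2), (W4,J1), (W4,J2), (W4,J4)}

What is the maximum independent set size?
Maximum independent set = 5

By König's theorem:
- Min vertex cover = Max matching = 4
- Max independent set = Total vertices - Min vertex cover
- Max independent set = 9 - 4 = 5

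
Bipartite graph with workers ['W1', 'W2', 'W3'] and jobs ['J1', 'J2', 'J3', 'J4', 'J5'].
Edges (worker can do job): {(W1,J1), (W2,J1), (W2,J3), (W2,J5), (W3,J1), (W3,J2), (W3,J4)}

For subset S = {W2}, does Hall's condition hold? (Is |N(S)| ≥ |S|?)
Yes: |N(S)| = 3, |S| = 1

Subset S = {W2}
Neighbors N(S) = {J1, J3, J5}

|N(S)| = 3, |S| = 1
Hall's condition: |N(S)| ≥ |S| is satisfied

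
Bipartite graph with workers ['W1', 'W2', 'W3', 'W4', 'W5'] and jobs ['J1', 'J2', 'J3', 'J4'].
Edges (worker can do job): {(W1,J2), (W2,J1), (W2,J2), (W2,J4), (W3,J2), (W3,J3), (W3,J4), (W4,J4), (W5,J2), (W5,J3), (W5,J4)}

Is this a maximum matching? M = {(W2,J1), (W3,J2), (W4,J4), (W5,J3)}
Yes, size 4 is maximum

Proposed matching has size 4.
Maximum matching size for this graph: 4.

This is a maximum matching.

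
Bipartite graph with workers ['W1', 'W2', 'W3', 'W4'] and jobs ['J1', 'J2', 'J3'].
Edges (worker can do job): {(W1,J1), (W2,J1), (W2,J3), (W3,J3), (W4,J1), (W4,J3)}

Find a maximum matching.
Matching: {(W3,J3), (W4,J1)}

Maximum matching (size 2):
  W3 → J3
  W4 → J1

Each worker is assigned to at most one job, and each job to at most one worker.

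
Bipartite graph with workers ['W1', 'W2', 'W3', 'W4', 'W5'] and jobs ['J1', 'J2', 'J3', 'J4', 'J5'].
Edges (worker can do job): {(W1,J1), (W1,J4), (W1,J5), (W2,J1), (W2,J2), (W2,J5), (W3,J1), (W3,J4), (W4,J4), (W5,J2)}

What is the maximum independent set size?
Maximum independent set = 6

By König's theorem:
- Min vertex cover = Max matching = 4
- Max independent set = Total vertices - Min vertex cover
- Max independent set = 10 - 4 = 6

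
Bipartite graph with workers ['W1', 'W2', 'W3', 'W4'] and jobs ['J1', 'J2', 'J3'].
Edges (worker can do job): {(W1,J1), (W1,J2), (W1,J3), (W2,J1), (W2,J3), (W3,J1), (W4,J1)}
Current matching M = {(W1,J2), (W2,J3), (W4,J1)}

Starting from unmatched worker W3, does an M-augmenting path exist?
No augmenting path from W3

Alternating search from W3 reaches jobs: {J1}.
Every reachable job is already matched in M, and following those matched edges back to workers exposes no further unvisited jobs.
No M-augmenting path from W3 exists.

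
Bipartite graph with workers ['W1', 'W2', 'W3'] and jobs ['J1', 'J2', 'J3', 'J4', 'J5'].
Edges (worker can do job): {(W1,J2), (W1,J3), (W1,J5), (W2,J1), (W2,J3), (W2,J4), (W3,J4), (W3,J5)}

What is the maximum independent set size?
Maximum independent set = 5

By König's theorem:
- Min vertex cover = Max matching = 3
- Max independent set = Total vertices - Min vertex cover
- Max independent set = 8 - 3 = 5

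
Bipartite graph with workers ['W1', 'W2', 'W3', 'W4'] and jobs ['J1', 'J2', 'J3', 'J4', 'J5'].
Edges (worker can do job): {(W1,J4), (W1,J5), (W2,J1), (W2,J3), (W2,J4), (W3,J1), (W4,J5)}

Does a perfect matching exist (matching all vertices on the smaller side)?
Yes, perfect matching exists (size 4)

Perfect matching: {(W1,J4), (W2,J3), (W3,J1), (W4,J5)}
All 4 vertices on the smaller side are matched.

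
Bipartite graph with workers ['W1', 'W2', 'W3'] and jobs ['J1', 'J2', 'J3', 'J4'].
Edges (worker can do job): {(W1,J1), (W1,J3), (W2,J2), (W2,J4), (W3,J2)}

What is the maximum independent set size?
Maximum independent set = 4

By König's theorem:
- Min vertex cover = Max matching = 3
- Max independent set = Total vertices - Min vertex cover
- Max independent set = 7 - 3 = 4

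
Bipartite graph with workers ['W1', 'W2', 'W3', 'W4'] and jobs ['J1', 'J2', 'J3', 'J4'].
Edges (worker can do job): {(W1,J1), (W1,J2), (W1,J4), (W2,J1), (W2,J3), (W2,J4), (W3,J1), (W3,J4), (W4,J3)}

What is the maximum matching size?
Maximum matching size = 4

Maximum matching: {(W1,J2), (W2,J4), (W3,J1), (W4,J3)}
Size: 4

This assigns 4 workers to 4 distinct jobs.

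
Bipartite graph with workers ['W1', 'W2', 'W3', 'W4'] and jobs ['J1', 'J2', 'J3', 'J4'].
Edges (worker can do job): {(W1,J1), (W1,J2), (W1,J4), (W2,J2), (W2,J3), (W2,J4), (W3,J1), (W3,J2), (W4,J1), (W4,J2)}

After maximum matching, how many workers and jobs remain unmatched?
Unmatched: 0 workers, 0 jobs

Maximum matching size: 4
Workers: 4 total, 4 matched, 0 unmatched
Jobs: 4 total, 4 matched, 0 unmatched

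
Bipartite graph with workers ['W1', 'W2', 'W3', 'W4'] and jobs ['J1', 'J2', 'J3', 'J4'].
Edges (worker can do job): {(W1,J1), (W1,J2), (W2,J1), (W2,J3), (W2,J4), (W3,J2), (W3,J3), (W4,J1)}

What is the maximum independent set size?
Maximum independent set = 4

By König's theorem:
- Min vertex cover = Max matching = 4
- Max independent set = Total vertices - Min vertex cover
- Max independent set = 8 - 4 = 4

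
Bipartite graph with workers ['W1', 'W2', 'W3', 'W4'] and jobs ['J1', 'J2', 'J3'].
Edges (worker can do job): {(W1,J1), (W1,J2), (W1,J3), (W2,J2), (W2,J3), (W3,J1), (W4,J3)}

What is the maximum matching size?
Maximum matching size = 3

Maximum matching: {(W1,J2), (W3,J1), (W4,J3)}
Size: 3

This assigns 3 workers to 3 distinct jobs.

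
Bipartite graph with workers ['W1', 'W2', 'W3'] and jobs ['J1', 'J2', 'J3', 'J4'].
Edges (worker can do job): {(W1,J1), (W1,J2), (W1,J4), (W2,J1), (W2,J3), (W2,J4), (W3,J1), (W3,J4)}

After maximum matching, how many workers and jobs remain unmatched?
Unmatched: 0 workers, 1 jobs

Maximum matching size: 3
Workers: 3 total, 3 matched, 0 unmatched
Jobs: 4 total, 3 matched, 1 unmatched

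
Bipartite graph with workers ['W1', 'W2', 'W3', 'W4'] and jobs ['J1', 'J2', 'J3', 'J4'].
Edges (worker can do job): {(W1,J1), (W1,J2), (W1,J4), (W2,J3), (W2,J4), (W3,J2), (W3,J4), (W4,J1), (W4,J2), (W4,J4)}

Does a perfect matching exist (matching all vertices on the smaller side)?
Yes, perfect matching exists (size 4)

Perfect matching: {(W1,J1), (W2,J3), (W3,J4), (W4,J2)}
All 4 vertices on the smaller side are matched.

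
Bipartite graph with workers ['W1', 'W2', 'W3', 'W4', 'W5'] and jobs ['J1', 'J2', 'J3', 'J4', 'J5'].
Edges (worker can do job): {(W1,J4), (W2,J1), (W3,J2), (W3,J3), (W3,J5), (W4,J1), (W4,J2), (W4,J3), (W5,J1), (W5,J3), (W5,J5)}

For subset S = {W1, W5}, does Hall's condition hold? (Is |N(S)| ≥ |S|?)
Yes: |N(S)| = 4, |S| = 2

Subset S = {W1, W5}
Neighbors N(S) = {J1, J3, J4, J5}

|N(S)| = 4, |S| = 2
Hall's condition: |N(S)| ≥ |S| is satisfied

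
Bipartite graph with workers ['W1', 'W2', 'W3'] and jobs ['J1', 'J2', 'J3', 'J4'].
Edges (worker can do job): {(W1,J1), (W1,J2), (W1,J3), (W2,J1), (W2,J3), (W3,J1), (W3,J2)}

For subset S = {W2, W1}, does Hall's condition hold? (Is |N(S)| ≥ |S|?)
Yes: |N(S)| = 3, |S| = 2

Subset S = {W2, W1}
Neighbors N(S) = {J1, J2, J3}

|N(S)| = 3, |S| = 2
Hall's condition: |N(S)| ≥ |S| is satisfied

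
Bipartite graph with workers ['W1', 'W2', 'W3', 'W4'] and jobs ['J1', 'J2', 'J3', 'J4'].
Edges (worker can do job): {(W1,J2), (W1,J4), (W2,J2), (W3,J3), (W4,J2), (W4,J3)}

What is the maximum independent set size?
Maximum independent set = 5

By König's theorem:
- Min vertex cover = Max matching = 3
- Max independent set = Total vertices - Min vertex cover
- Max independent set = 8 - 3 = 5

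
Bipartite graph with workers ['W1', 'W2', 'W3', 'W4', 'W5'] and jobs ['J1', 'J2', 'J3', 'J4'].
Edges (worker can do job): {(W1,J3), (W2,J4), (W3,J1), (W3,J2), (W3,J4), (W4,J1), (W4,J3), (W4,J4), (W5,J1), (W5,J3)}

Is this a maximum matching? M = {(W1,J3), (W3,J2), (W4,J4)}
No, size 3 is not maximum

Proposed matching has size 3.
Maximum matching size for this graph: 4.

This is NOT maximum - can be improved to size 4.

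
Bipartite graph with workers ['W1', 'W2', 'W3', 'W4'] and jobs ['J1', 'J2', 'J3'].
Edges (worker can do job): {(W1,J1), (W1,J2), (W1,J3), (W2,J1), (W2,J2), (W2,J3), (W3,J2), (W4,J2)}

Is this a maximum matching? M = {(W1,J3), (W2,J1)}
No, size 2 is not maximum

Proposed matching has size 2.
Maximum matching size for this graph: 3.

This is NOT maximum - can be improved to size 3.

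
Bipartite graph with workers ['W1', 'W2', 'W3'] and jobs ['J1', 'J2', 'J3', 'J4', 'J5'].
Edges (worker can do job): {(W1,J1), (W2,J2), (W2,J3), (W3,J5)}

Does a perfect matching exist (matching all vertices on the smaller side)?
Yes, perfect matching exists (size 3)

Perfect matching: {(W1,J1), (W2,J2), (W3,J5)}
All 3 vertices on the smaller side are matched.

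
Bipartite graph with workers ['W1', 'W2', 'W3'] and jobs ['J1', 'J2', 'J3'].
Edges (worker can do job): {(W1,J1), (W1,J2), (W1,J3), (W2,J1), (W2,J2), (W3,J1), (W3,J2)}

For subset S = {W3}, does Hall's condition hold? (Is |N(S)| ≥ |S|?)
Yes: |N(S)| = 2, |S| = 1

Subset S = {W3}
Neighbors N(S) = {J1, J2}

|N(S)| = 2, |S| = 1
Hall's condition: |N(S)| ≥ |S| is satisfied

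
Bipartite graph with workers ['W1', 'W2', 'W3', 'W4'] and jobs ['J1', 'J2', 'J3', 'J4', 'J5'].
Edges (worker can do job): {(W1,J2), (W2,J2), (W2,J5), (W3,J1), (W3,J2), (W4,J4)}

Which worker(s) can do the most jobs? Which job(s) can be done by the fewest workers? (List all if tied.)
Most versatile: W2, W3 (2 jobs); Least covered: J3 (0 workers)

Worker degrees (jobs they can do): W1:1, W2:2, W3:2, W4:1
Job degrees (workers who can do it): J1:1, J2:3, J3:0, J4:1, J5:1

Maximum worker degree is 2, achieved by: W2, W3
Minimum job degree is 0, achieved by: J3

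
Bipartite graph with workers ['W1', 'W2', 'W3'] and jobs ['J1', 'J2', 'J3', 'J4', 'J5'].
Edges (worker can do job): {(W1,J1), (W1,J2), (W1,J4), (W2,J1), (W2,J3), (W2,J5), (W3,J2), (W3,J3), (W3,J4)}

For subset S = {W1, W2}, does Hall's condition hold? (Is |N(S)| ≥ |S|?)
Yes: |N(S)| = 5, |S| = 2

Subset S = {W1, W2}
Neighbors N(S) = {J1, J2, J3, J4, J5}

|N(S)| = 5, |S| = 2
Hall's condition: |N(S)| ≥ |S| is satisfied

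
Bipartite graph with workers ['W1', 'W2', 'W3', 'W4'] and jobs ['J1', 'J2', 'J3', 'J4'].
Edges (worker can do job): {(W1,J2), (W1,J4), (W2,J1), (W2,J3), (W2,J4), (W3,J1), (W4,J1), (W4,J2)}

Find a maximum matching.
Matching: {(W1,J4), (W2,J3), (W3,J1), (W4,J2)}

Maximum matching (size 4):
  W1 → J4
  W2 → J3
  W3 → J1
  W4 → J2

Each worker is assigned to at most one job, and each job to at most one worker.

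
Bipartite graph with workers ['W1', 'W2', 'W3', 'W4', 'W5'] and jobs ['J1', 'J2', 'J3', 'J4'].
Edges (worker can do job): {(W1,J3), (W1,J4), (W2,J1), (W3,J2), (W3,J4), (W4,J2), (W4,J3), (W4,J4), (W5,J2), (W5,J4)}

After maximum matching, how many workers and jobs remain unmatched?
Unmatched: 1 workers, 0 jobs

Maximum matching size: 4
Workers: 5 total, 4 matched, 1 unmatched
Jobs: 4 total, 4 matched, 0 unmatched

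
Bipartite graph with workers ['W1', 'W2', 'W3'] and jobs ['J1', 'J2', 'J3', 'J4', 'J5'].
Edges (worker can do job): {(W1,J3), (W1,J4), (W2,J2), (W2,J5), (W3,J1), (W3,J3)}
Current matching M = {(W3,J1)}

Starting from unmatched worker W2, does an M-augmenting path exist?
Yes: W2 → J2

An M-augmenting path alternates non-matching / matching edges, starting and ending at unmatched vertices.
Path: W2 → J2
(J2 is unmatched in M, so the path is augmenting.)
Flipping edges along this path would increase |M| from 1 to 2.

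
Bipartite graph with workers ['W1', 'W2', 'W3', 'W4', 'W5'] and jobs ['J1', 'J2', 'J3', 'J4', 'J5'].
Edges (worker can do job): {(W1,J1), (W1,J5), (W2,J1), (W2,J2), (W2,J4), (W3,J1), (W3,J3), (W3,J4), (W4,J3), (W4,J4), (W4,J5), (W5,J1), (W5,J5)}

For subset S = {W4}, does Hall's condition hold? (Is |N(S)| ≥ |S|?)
Yes: |N(S)| = 3, |S| = 1

Subset S = {W4}
Neighbors N(S) = {J3, J4, J5}

|N(S)| = 3, |S| = 1
Hall's condition: |N(S)| ≥ |S| is satisfied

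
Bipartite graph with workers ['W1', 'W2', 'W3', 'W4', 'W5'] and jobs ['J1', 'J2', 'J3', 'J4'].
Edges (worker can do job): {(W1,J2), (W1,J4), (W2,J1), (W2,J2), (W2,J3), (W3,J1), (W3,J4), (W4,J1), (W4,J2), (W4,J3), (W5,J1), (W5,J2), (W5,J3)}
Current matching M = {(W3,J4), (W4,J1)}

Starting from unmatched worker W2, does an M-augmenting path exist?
Yes: W2 → J3

An M-augmenting path alternates non-matching / matching edges, starting and ending at unmatched vertices.
Path: W2 → J3
(J3 is unmatched in M, so the path is augmenting.)
Flipping edges along this path would increase |M| from 2 to 3.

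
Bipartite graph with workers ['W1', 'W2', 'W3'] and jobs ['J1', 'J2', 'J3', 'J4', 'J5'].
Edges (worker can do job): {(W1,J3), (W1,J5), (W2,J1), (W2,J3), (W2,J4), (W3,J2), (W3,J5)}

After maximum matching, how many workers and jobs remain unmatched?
Unmatched: 0 workers, 2 jobs

Maximum matching size: 3
Workers: 3 total, 3 matched, 0 unmatched
Jobs: 5 total, 3 matched, 2 unmatched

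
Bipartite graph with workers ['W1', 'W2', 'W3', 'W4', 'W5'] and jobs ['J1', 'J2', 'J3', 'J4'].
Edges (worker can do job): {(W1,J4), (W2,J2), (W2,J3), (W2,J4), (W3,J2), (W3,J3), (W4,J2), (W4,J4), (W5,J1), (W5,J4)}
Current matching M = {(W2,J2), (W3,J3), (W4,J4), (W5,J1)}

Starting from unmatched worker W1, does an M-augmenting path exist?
No augmenting path from W1

Alternating search from W1 reaches jobs: {J2, J3, J4}.
Every reachable job is already matched in M, and following those matched edges back to workers exposes no further unvisited jobs.
No M-augmenting path from W1 exists.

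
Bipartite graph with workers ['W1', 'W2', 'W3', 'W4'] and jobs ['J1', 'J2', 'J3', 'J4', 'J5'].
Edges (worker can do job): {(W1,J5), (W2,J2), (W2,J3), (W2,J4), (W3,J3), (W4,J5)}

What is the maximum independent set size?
Maximum independent set = 6

By König's theorem:
- Min vertex cover = Max matching = 3
- Max independent set = Total vertices - Min vertex cover
- Max independent set = 9 - 3 = 6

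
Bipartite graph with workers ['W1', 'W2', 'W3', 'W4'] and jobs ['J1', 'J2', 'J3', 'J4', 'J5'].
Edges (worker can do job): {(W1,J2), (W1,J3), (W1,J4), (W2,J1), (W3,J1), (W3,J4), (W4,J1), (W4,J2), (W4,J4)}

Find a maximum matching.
Matching: {(W1,J3), (W2,J1), (W3,J4), (W4,J2)}

Maximum matching (size 4):
  W1 → J3
  W2 → J1
  W3 → J4
  W4 → J2

Each worker is assigned to at most one job, and each job to at most one worker.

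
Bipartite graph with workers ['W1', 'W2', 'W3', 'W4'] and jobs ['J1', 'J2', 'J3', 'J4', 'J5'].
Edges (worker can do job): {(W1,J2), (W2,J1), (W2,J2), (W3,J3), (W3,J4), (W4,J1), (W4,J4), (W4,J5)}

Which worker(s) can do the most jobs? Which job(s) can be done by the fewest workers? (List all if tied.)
Most versatile: W4 (3 jobs); Least covered: J3, J5 (1 workers)

Worker degrees (jobs they can do): W1:1, W2:2, W3:2, W4:3
Job degrees (workers who can do it): J1:2, J2:2, J3:1, J4:2, J5:1

Maximum worker degree is 3, achieved by: W4
Minimum job degree is 1, achieved by: J3, J5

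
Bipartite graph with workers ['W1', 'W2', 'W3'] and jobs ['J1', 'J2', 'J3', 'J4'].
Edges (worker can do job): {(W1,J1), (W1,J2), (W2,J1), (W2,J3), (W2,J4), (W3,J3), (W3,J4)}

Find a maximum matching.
Matching: {(W1,J2), (W2,J4), (W3,J3)}

Maximum matching (size 3):
  W1 → J2
  W2 → J4
  W3 → J3

Each worker is assigned to at most one job, and each job to at most one worker.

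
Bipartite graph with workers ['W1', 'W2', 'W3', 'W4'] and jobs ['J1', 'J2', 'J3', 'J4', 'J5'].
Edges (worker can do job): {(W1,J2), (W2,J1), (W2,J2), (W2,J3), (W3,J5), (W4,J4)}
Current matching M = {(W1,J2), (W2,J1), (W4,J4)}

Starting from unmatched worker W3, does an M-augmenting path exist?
Yes: W3 → J5

An M-augmenting path alternates non-matching / matching edges, starting and ending at unmatched vertices.
Path: W3 → J5
(J5 is unmatched in M, so the path is augmenting.)
Flipping edges along this path would increase |M| from 3 to 4.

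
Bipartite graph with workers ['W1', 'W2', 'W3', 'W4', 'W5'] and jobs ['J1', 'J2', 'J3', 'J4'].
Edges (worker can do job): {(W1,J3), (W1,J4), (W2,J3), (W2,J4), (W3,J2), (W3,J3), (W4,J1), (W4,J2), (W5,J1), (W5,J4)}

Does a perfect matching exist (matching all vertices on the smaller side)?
Yes, perfect matching exists (size 4)

Perfect matching: {(W1,J3), (W3,J2), (W4,J1), (W5,J4)}
All 4 vertices on the smaller side are matched.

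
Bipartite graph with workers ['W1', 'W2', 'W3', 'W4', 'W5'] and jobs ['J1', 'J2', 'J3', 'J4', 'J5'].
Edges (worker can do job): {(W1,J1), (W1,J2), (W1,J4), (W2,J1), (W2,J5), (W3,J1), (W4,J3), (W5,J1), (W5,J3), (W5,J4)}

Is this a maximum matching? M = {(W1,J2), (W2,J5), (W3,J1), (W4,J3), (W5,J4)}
Yes, size 5 is maximum

Proposed matching has size 5.
Maximum matching size for this graph: 5.

This is a maximum matching.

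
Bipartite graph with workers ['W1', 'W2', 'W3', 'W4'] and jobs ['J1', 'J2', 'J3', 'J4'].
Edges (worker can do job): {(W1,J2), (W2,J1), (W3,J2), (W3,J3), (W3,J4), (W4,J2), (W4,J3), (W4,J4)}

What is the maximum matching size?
Maximum matching size = 4

Maximum matching: {(W1,J2), (W2,J1), (W3,J3), (W4,J4)}
Size: 4

This assigns 4 workers to 4 distinct jobs.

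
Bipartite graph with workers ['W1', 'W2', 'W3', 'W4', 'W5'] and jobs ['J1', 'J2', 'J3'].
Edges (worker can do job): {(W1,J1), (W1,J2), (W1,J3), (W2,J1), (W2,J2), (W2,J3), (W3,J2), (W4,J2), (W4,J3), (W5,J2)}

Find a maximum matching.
Matching: {(W1,J1), (W3,J2), (W4,J3)}

Maximum matching (size 3):
  W1 → J1
  W3 → J2
  W4 → J3

Each worker is assigned to at most one job, and each job to at most one worker.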